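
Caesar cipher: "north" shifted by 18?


Word: "north"
Shift: 18
Each letter → (letter + shift) mod 26:
  'n' (13) + 18 = 5 → 'f'
  'o' (14) + 18 = 6 → 'g'
  'r' (17) + 18 = 9 → 'j'
  't' (19) + 18 = 11 → 'l'
  'h' (7) + 18 = 25 → 'z'
Result = "fgjlz"


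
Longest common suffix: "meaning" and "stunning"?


Word 1: "meaning"
Word 2: "stunning"
Comparing from end:
  Pos -1: 'g' == 'g'
  Pos -2: 'n' == 'n'
  Pos -3: 'i' == 'i'
  Pos -4: 'n' == 'n'
  Pos -5: 'a' != 'n' (stop)
LCS = "ning" (length 4)


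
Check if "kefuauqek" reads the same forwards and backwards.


Word: "kefuauqek"
Reversed: "kequaufek"
Forward == Backward? kefuauqek != kequaufek
Palindrome = No


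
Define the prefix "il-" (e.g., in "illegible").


Prefix: il-
As in: illegible -> il- + legible
Meaning = not


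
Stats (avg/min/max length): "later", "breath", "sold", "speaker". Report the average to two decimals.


Lengths: "later"=5, "breath"=6, "sold"=4, "speaker"=7
Sum = 22, Count = 4
Average = 22/4 = 5.50
= avg=5.50, min=4, max=7


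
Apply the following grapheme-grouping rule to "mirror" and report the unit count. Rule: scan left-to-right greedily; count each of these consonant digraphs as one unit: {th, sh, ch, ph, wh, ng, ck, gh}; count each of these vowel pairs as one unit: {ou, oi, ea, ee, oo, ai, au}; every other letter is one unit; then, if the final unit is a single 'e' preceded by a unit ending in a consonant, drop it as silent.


Word: "mirror" (6 letters)
Left-to-right scan:
  (1) 'm' (letter)
  (2) 'i' (letter)
  (3) 'r' (letter)
  (4) 'r' (letter)
  (5) 'o' (letter)
  (6) 'r' (letter)
Units from scan: 6
Sound units = 6 units


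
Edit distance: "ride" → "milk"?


Word 1: "ride" (length 4)
Word 2: "milk" (length 4)
One optimal edit sequence (insert/delete/substitute each cost 1):
  1. substitute 'r' -> 'm'  (+1)
  2. keep 'i'
  3. substitute 'd' -> 'l'  (+1)
  4. substitute 'e' -> 'k'  (+1)
Total edit operations: 3
Edit distance = 3


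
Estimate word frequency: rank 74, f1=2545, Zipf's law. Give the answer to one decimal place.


Zipf's law: f(r) = f(1) / r
f(1) = 2545
f(74) = 2545 / 74
= 34.4 occurrences


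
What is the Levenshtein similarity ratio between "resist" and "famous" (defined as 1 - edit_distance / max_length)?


Word 1: "resist" (length 6)
Word 2: "famous" (length 6)
One optimal edit sequence:
  1. substitute 'r' -> 'f'  (+1)
  2. substitute 'e' -> 'a'  (+1)
  3. substitute 's' -> 'm'  (+1)
  4. substitute 'i' -> 'o'  (+1)
  5. substitute 's' -> 'u'  (+1)
  6. substitute 't' -> 's'  (+1)
Edit distance = 6
Max length = max(6, 6) = 6
Similarity = 1 - 6/6
= 0.0000


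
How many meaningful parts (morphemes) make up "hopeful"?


Word: "hopeful"
Morphemes: hope | -ful
Each morpheme carries meaning
= 2 morphemes


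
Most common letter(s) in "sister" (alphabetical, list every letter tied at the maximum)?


Word: "sister"
Letter counts:
  'e': 1
  'i': 1
  'r': 1
  's': 2
  't': 1
Maximum count = 2
Most frequent = 's' (2 times each)


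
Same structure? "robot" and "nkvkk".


Pattern of "robot": [0, 1, 2, 1, 3]
Pattern of "nkvkk": [0, 1, 2, 1, 1]
Patterns do not match
Same pattern = No


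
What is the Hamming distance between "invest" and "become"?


Comparing character by character (same length = 6):
  Pos 0: 'i' vs 'b' !=
  Pos 1: 'n' vs 'e' !=
  Pos 2: 'v' vs 'c' !=
  Pos 3: 'e' vs 'o' !=
  Pos 4: 's' vs 'm' !=
  Pos 5: 't' vs 'e' !=
Hamming distance = 6


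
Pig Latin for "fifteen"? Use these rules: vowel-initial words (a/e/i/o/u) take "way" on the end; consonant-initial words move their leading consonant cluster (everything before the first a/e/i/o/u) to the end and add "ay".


Word: "fifteen"
Starts with consonant(s) → move to end, add 'ay'
Consonant cluster: "f"
Pig Latin = "ifteenfay"


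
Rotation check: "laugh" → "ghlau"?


Word: "laugh", Candidate: "ghlau"
Method: check if candidate is substring of word+word
"laughlaugh" contains "ghlau"? Yes
Is rotation = Yes


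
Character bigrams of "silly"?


Word: "silly" (length 5)
Number of bigrams = 5 - 2 + 1 = 4
  Position 0: "si"
  Position 1: "il"
  Position 2: "ll"
  Position 3: "ly"
Bigrams = "si", "il", "ll", "ly"


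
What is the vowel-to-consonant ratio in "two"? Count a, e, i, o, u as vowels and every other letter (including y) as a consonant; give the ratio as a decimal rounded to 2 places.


Word: "two"
Vowels (a,e,i,o,u): 1
Consonants: 2
Ratio = 1/2
= 0.50


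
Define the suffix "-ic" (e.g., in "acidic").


Suffix: -ic
Example: acidic = acid + -ic
Meaning = relating to


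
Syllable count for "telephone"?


Word: "telephone"
Syllable breakdown: tel-e-phone
Counting: 3 parts
= 3 syllables


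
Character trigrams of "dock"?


Word: "dock" (length 4)
Number of trigrams = 4 - 3 + 1 = 2
  Position 0: "doc"
  Position 1: "ock"
Trigrams = "doc", "ock"


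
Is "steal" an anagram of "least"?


Word 1: "least" → sorted: aelst
Word 2: "steal" → sorted: aelst
Same letters? aelst == aelst
Anagram = Yes


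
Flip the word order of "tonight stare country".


Original: "tonight stare country"
Words (1..n): tonight | stare | country
Reversed (n..1): country | stare | tonight
Result = "country stare tonight"


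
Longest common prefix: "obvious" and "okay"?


Word 1: "obvious"
Word 2: "okay"
Comparing from start:
  Pos 0: 'o' == 'o'
  Pos 1: 'b' != 'k' (stop)
LCP = "o" (length 1)


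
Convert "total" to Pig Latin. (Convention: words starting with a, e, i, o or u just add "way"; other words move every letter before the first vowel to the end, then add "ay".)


Word: "total"
Starts with consonant(s) → move to end, add 'ay'
Consonant cluster: "t"
Pig Latin = "otaltay"


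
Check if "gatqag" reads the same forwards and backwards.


Word: "gatqag"
Reversed: "gaqtag"
Forward == Backward? gatqag != gaqtag
Palindrome = No


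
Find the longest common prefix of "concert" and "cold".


Word 1: "concert"
Word 2: "cold"
Comparing from start:
  Pos 0: 'c' == 'c'
  Pos 1: 'o' == 'o'
  Pos 2: 'n' != 'l' (stop)
LCP = "co" (length 2)


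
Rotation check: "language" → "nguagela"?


Word: "language", Candidate: "nguagela"
Method: check if candidate is substring of word+word
"languagelanguage" contains "nguagela"? Yes
Is rotation = Yes


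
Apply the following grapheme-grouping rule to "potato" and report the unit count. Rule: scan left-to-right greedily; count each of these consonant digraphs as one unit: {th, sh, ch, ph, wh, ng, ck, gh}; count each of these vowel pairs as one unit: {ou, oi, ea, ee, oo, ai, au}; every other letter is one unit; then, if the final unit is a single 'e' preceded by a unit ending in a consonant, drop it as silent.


Word: "potato" (6 letters)
Left-to-right scan:
  1. 'p' (letter)
  2. 'o' (letter)
  3. 't' (letter)
  4. 'a' (letter)
  5. 't' (letter)
  6. 'o' (letter)
Units from scan: 6
Sound units = 6 units


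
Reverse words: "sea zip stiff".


Original: "sea zip stiff"
Words (1..n): sea | zip | stiff
Reversed (n..1): stiff | zip | sea
Result = "stiff zip sea"


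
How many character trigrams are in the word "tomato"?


Word: "tomato" (length 6)
Number of 3-grams = length - 3 + 1 = 6 - 3 + 1
= 4


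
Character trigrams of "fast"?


Word: "fast" (length 4)
Number of trigrams = 4 - 3 + 1 = 2
  Position 0: "fas"
  Position 1: "ast"
Trigrams = "fas", "ast"


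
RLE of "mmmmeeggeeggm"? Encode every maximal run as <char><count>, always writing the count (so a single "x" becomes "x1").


String: "mmmmeeggeeggm"
Scanning for consecutive runs:
  'm' x 4
  'e' x 2
  'g' x 2
  'e' x 2
  'g' x 2
  'm' x 1
RLE = "m4e2g2e2g2m1"


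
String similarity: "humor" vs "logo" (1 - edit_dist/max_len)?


Word 1: "humor" (length 5)
Word 2: "logo" (length 4)
One optimal edit sequence:
  1. substitute 'h' -> 'l'  (+1)
  2. substitute 'u' -> 'o'  (+1)
  3. substitute 'm' -> 'g'  (+1)
  4. keep 'o'
  5. delete 'r'  (+1)
Edit distance = 4
Max length = max(5, 4) = 5
Similarity = 1 - 4/5
= 0.2000


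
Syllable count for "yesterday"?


Word: "yesterday"
Syllable breakdown: yes / ter / day
Counting: 3 parts
= 3 syllables


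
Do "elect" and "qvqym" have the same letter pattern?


Pattern of "elect": [0, 1, 0, 2, 3]
Pattern of "qvqym": [0, 1, 0, 2, 3]
Patterns match
Same pattern = Yes


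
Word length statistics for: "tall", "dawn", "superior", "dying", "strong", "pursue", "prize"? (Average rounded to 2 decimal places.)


Lengths: "tall"=4, "dawn"=4, "superior"=8, "dying"=5, "strong"=6, "pursue"=6, "prize"=5
Sum = 38, Count = 7
Average = 38/7 = 5.43
= avg=5.43, min=4, max=8


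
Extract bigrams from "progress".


Word: "progress" (length 8)
Number of bigrams = 8 - 2 + 1 = 7
  Position 0: "pr"
  Position 1: "ro"
  Position 2: "og"
  Position 3: "gr"
  Position 4: "re"
  Position 5: "es"
  Position 6: "ss"
Bigrams = "pr", "ro", "og", "gr", "re", "es", "ss"


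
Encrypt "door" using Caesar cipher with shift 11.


Word: "door"
Shift: 11
Each letter → (letter + shift) mod 26:
  'd' (3) + 11 = 14 → 'o'
  'o' (14) + 11 = 25 → 'z'
  'o' (14) + 11 = 25 → 'z'
  'r' (17) + 11 = 2 → 'c'
Result = "ozzc"


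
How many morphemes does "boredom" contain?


Word: "boredom"
Morphemes: bore / -dom
Each morpheme carries meaning
= 2 morphemes


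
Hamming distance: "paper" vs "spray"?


Comparing character by character (same length = 5):
  Pos 0: 'p' vs 's' !=
  Pos 1: 'a' vs 'p' !=
  Pos 2: 'p' vs 'r' !=
  Pos 3: 'e' vs 'a' !=
  Pos 4: 'r' vs 'y' !=
Hamming distance = 5


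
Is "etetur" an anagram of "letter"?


Word 1: "letter" → sorted: eelrtt
Word 2: "etetur" → sorted: eerttu
Same letters? eelrtt != eerttu
Anagram = No


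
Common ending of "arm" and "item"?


Word 1: "arm"
Word 2: "item"
Comparing from end:
  Pos -1: 'm' == 'm'
  Pos -2: 'r' != 'e' (stop)
LCS = "m" (length 1)


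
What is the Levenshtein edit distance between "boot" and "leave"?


Word 1: "boot" (length 4)
Word 2: "leave" (length 5)
One optimal edit sequence (insert/delete/substitute each cost 1):
  1. insert 'l'  (+1)
  2. substitute 'b' -> 'e'  (+1)
  3. substitute 'o' -> 'a'  (+1)
  4. substitute 'o' -> 'v'  (+1)
  5. substitute 't' -> 'e'  (+1)
Total edit operations: 5
Edit distance = 5


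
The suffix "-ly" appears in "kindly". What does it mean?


Suffix: -ly
Example: kindly (kind + -ly)
Meaning = in a manner


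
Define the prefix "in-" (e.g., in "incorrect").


Prefix: in-
Example: incorrect (in- + correct)
Meaning = not / into


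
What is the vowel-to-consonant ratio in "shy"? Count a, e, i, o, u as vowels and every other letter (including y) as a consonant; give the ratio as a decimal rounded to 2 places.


Word: "shy"
Vowels (a,e,i,o,u): 0
Consonants: 3
Ratio = 0/3
= 0.00


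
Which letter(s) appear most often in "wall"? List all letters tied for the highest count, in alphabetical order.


Word: "wall"
Letter counts:
  'a': 1
  'l': 2
  'w': 1
Maximum count = 2
Most frequent = 'l' (2 times each)


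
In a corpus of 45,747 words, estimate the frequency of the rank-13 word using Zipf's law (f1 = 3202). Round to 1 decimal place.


Zipf's law: f(r) = f(1) / r
f(1) = 3202
f(13) = 3202 / 13
= 246.3 occurrences


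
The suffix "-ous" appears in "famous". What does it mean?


Suffix: -ous
As in: famous -> fame + -ous, with a spelling change
Meaning = having quality of


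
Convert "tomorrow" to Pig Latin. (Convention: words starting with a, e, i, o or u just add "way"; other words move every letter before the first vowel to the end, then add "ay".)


Word: "tomorrow"
Starts with consonant(s) → move to end, add 'ay'
Consonant cluster: "t"
Pig Latin = "omorrowtay"


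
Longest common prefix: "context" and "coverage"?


Word 1: "context"
Word 2: "coverage"
Comparing from start:
  Pos 0: 'c' == 'c'
  Pos 1: 'o' == 'o'
  Pos 2: 'n' != 'v' (stop)
LCP = "co" (length 2)


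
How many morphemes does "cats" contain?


Word: "cats"
Morphemes: cat | -s
Each morpheme carries meaning
= 2 morphemes


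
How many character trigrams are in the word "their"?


Word: "their" (length 5)
Number of 3-grams = length - 3 + 1 = 5 - 3 + 1
= 3


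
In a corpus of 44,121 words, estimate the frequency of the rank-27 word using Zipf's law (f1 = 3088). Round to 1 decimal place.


Zipf's law: f(r) = f(1) / r
f(1) = 3088
f(27) = 3088 / 27
= 114.4 occurrences


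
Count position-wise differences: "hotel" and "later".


Comparing character by character (same length = 5):
  Pos 0: 'h' vs 'l' !=
  Pos 1: 'o' vs 'a' !=
  Pos 2: 't' vs 't' =
  Pos 3: 'e' vs 'e' =
  Pos 4: 'l' vs 'r' !=
Hamming distance = 3


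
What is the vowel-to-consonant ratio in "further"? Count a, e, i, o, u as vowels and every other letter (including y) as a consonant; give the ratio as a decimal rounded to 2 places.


Word: "further"
Vowels (a,e,i,o,u): 2
Consonants: 5
Ratio = 2/5
= 0.40


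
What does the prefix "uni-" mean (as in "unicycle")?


Prefix: uni-
As in: unicycle -> uni- + cycle
Meaning = one


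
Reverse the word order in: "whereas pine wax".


Original: "whereas pine wax"
Words (1..n): whereas | pine | wax
Reversed (n..1): wax | pine | whereas
Result = "wax pine whereas"


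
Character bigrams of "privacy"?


Word: "privacy" (length 7)
Number of bigrams = 7 - 2 + 1 = 6
  Position 0: "pr"
  Position 1: "ri"
  Position 2: "iv"
  Position 3: "va"
  Position 4: "ac"
  Position 5: "cy"
Bigrams = "pr", "ri", "iv", "va", "ac", "cy"


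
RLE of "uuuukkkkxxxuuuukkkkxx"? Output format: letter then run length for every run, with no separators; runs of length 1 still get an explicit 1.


String: "uuuukkkkxxxuuuukkkkxx"
Scanning for consecutive runs:
  'u' x 4
  'k' x 4
  'x' x 3
  'u' x 4
  'k' x 4
  'x' x 2
RLE = "u4k4x3u4k4x2"


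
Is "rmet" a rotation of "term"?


Word: "term", Candidate: "rmet"
Method: check if candidate is substring of word+word
"termterm" contains "rmet"? No
Is rotation = No


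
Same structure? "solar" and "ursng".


Pattern of "solar": [0, 1, 2, 3, 4]
Pattern of "ursng": [0, 1, 2, 3, 4]
Patterns match
Same pattern = Yes


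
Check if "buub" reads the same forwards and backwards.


Word: "buub"
Reversed: "buub"
Forward == Backward? buub == buub
Palindrome = Yes


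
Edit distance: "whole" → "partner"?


Word 1: "whole" (length 5)
Word 2: "partner" (length 7)
One optimal edit sequence (insert/delete/substitute each cost 1):
  1. insert 'p'  (+1)
  2. substitute 'w' -> 'a'  (+1)
  3. substitute 'h' -> 'r'  (+1)
  4. substitute 'o' -> 't'  (+1)
  5. substitute 'l' -> 'n'  (+1)
  6. keep 'e'
  7. insert 'r'  (+1)
Total edit operations: 6
Edit distance = 6


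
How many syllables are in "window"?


Word: "window"
Syllable breakdown: win / dow
Counting: 2 parts
= 2 syllables


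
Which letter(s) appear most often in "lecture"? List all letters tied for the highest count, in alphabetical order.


Word: "lecture"
Letter counts:
  'c': 1
  'e': 2
  'l': 1
  'r': 1
  't': 1
  'u': 1
Maximum count = 2
Most frequent = 'e' (2 times each)


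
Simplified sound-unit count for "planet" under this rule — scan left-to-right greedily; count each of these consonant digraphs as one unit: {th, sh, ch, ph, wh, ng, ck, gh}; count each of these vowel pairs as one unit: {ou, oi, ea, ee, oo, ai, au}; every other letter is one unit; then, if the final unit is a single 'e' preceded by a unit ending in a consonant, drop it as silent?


Word: "planet" (6 letters)
Left-to-right scan:
  [1] 'p' (letter)
  [2] 'l' (letter)
  [3] 'a' (letter)
  [4] 'n' (letter)
  [5] 'e' (letter)
  [6] 't' (letter)
Units from scan: 6
Sound units = 6 units


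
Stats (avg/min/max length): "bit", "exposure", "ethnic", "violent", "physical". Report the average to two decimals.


Lengths: "bit"=3, "exposure"=8, "ethnic"=6, "violent"=7, "physical"=8
Sum = 32, Count = 5
Average = 32/5 = 6.40
= avg=6.40, min=3, max=8


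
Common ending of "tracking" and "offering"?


Word 1: "tracking"
Word 2: "offering"
Comparing from end:
  Pos -1: 'g' == 'g'
  Pos -2: 'n' == 'n'
  Pos -3: 'i' == 'i'
  Pos -4: 'k' != 'r' (stop)
LCS = "ing" (length 3)


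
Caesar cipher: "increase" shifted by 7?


Word: "increase"
Shift: 7
Each letter → (letter + shift) mod 26:
  'i' (8) + 7 = 15 → 'p'
  'n' (13) + 7 = 20 → 'u'
  'c' (2) + 7 = 9 → 'j'
  'r' (17) + 7 = 24 → 'y'
  'e' (4) + 7 = 11 → 'l'
  'a' (0) + 7 = 7 → 'h'
  's' (18) + 7 = 25 → 'z'
  'e' (4) + 7 = 11 → 'l'
Result = "pujylhzl"


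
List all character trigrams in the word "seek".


Word: "seek" (length 4)
Number of trigrams = 4 - 3 + 1 = 2
  Position 0: "see"
  Position 1: "eek"
Trigrams = "see", "eek"


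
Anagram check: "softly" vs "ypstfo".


Word 1: "softly" → sorted: flosty
Word 2: "ypstfo" → sorted: fopsty
Same letters? flosty != fopsty
Anagram = No


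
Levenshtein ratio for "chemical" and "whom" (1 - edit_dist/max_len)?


Word 1: "chemical" (length 8)
Word 2: "whom" (length 4)
One optimal edit sequence:
  1. substitute 'c' -> 'w'  (+1)
  2. keep 'h'
  3. substitute 'e' -> 'o'  (+1)
  4. keep 'm'
  5. delete 'i'  (+1)
  6. delete 'c'  (+1)
  7. delete 'a'  (+1)
  8. delete 'l'  (+1)
Edit distance = 6
Max length = max(8, 4) = 8
Similarity = 1 - 6/8
= 0.2500


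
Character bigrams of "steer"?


Word: "steer" (length 5)
Number of bigrams = 5 - 2 + 1 = 4
  Position 0: "st"
  Position 1: "te"
  Position 2: "ee"
  Position 3: "er"
Bigrams = "st", "te", "ee", "er"


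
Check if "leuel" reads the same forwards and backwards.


Word: "leuel"
Reversed: "leuel"
Forward == Backward? leuel == leuel
Palindrome = Yes


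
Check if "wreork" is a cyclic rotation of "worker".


Word: "worker", Candidate: "wreork"
Method: check if candidate is substring of word+word
"workerworker" contains "wreork"? No
Is rotation = No


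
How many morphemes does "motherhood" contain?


Word: "motherhood"
Morphemes: mother / -hood
Each morpheme carries meaning
= 2 morphemes


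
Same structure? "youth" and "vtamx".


Pattern of "youth": [0, 1, 2, 3, 4]
Pattern of "vtamx": [0, 1, 2, 3, 4]
Patterns match
Same pattern = Yes


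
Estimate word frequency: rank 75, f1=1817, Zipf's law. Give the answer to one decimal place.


Zipf's law: f(r) = f(1) / r
f(1) = 1817
f(75) = 1817 / 75
= 24.2 occurrences


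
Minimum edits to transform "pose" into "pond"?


Word 1: "pose" (length 4)
Word 2: "pond" (length 4)
One optimal edit sequence (insert/delete/substitute each cost 1):
  1. keep 'p'
  2. keep 'o'
  3. substitute 's' -> 'n'  (+1)
  4. substitute 'e' -> 'd'  (+1)
Total edit operations: 2
Edit distance = 2


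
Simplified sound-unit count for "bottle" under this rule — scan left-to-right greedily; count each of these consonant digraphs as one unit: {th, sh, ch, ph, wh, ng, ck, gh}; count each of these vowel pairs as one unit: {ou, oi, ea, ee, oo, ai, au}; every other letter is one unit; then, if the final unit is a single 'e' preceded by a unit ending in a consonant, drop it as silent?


Word: "bottle" (6 letters)
Left-to-right scan:
  [1] 'b' (letter)
  [2] 'o' (letter)
  [3] 't' (letter)
  [4] 't' (letter)
  [5] 'l' (letter)
  [6] 'e' (letter)
Units from scan: 6
Final unit is 'e' after a consonant -> drop as silent (-1)
Sound units = 5 units


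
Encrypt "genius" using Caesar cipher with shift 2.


Word: "genius"
Shift: 2
Each letter → (letter + shift) mod 26:
  'g' (6) + 2 = 8 → 'i'
  'e' (4) + 2 = 6 → 'g'
  'n' (13) + 2 = 15 → 'p'
  'i' (8) + 2 = 10 → 'k'
  'u' (20) + 2 = 22 → 'w'
  's' (18) + 2 = 20 → 'u'
Result = "igpkwu"


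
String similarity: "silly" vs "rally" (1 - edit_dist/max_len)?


Word 1: "silly" (length 5)
Word 2: "rally" (length 5)
One optimal edit sequence:
  1. substitute 's' -> 'r'  (+1)
  2. substitute 'i' -> 'a'  (+1)
  3. keep 'l'
  4. keep 'l'
  5. keep 'y'
Edit distance = 2
Max length = max(5, 5) = 5
Similarity = 1 - 2/5
= 0.6000


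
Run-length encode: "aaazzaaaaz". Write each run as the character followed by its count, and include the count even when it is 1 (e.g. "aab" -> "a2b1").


String: "aaazzaaaaz"
Scanning for consecutive runs:
  'a' x 3
  'z' x 2
  'a' x 4
  'z' x 1
RLE = "a3z2a4z1"


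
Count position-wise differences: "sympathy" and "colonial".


Comparing character by character (same length = 8):
  Pos 0: 's' vs 'c' !=
  Pos 1: 'y' vs 'o' !=
  Pos 2: 'm' vs 'l' !=
  Pos 3: 'p' vs 'o' !=
  Pos 4: 'a' vs 'n' !=
  Pos 5: 't' vs 'i' !=
  Pos 6: 'h' vs 'a' !=
  Pos 7: 'y' vs 'l' !=
Hamming distance = 8


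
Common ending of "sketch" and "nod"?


Word 1: "sketch"
Word 2: "nod"
Comparing from end:
  Pos -1: 'h' != 'd' (stop)
LCS = "" (length 0)


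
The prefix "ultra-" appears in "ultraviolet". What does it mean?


Prefix: ultra-
Example: ultraviolet = ultra- + violet
Meaning = beyond


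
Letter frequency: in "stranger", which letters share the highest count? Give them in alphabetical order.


Word: "stranger"
Letter counts:
  'a': 1
  'e': 1
  'g': 1
  'n': 1
  'r': 2
  's': 1
  't': 1
Maximum count = 2
Most frequent = 'r' (2 times each)


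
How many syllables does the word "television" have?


Word: "television"
Syllable breakdown: tel · e · vi · sion
Counting: 4 parts
= 4 syllables


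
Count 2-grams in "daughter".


Word: "daughter" (length 8)
Number of 2-grams = length - 2 + 1 = 8 - 2 + 1
= 7


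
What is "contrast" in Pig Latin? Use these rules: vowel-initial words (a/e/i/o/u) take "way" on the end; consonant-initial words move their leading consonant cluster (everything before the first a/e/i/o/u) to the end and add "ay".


Word: "contrast"
Starts with consonant(s) → move to end, add 'ay'
Consonant cluster: "c"
Pig Latin = "ontrastcay"


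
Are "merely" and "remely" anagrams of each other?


Word 1: "merely" → sorted: eelmry
Word 2: "remely" → sorted: eelmry
Same letters? eelmry == eelmry
Anagram = Yes


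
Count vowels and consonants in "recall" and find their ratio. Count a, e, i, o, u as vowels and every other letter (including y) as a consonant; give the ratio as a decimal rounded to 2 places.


Word: "recall"
Vowels (a,e,i,o,u): 2
Consonants: 4
Ratio = 2/4
= 0.50


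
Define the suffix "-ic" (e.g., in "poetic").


Suffix: -ic
As in: poetic -> poet + -ic
Meaning = relating to


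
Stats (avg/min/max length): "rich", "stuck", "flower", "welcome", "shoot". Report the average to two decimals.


Lengths: "rich"=4, "stuck"=5, "flower"=6, "welcome"=7, "shoot"=5
Sum = 27, Count = 5
Average = 27/5 = 5.40
= avg=5.40, min=4, max=7


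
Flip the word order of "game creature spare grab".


Original: "game creature spare grab"
Words (1..n): game | creature | spare | grab
Reversed (n..1): grab | spare | creature | game
Result = "grab spare creature game"


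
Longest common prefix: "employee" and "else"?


Word 1: "employee"
Word 2: "else"
Comparing from start:
  Pos 0: 'e' == 'e'
  Pos 1: 'm' != 'l' (stop)
LCP = "e" (length 1)


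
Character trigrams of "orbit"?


Word: "orbit" (length 5)
Number of trigrams = 5 - 3 + 1 = 3
  Position 0: "orb"
  Position 1: "rbi"
  Position 2: "bit"
Trigrams = "orb", "rbi", "bit"


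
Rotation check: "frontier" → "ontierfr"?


Word: "frontier", Candidate: "ontierfr"
Method: check if candidate is substring of word+word
"frontierfrontier" contains "ontierfr"? Yes
Is rotation = Yes


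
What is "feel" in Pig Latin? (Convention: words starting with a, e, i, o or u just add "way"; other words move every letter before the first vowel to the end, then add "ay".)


Word: "feel"
Starts with consonant(s) → move to end, add 'ay'
Consonant cluster: "f"
Pig Latin = "eelfay"


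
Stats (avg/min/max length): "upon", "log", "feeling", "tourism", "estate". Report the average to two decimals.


Lengths: "upon"=4, "log"=3, "feeling"=7, "tourism"=7, "estate"=6
Sum = 27, Count = 5
Average = 27/5 = 5.40
= avg=5.40, min=3, max=7


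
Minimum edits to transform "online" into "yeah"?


Word 1: "online" (length 6)
Word 2: "yeah" (length 4)
One optimal edit sequence (insert/delete/substitute each cost 1):
  1. delete 'o'  (+1)
  2. delete 'n'  (+1)
  3. substitute 'l' -> 'y'  (+1)
  4. substitute 'i' -> 'e'  (+1)
  5. substitute 'n' -> 'a'  (+1)
  6. substitute 'e' -> 'h'  (+1)
Total edit operations: 6
Edit distance = 6


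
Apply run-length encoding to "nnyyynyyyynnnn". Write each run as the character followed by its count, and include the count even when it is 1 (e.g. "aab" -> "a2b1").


String: "nnyyynyyyynnnn"
Scanning for consecutive runs:
  'n' x 2
  'y' x 3
  'n' x 1
  'y' x 4
  'n' x 4
RLE = "n2y3n1y4n4"


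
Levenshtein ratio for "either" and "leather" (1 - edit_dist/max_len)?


Word 1: "either" (length 6)
Word 2: "leather" (length 7)
One optimal edit sequence:
  1. insert 'l'  (+1)
  2. keep 'e'
  3. substitute 'i' -> 'a'  (+1)
  4. keep 't'
  5. keep 'h'
  6. keep 'e'
  7. keep 'r'
Edit distance = 2
Max length = max(6, 7) = 7
Similarity = 1 - 2/7
= 0.7143


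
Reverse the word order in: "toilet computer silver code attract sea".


Original: "toilet computer silver code attract sea"
Words (1..n): toilet | computer | silver | code | attract | sea
Reversed (n..1): sea | attract | code | silver | computer | toilet
Result = "sea attract code silver computer toilet"


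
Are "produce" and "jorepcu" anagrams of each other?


Word 1: "produce" → sorted: cdeopru
Word 2: "jorepcu" → sorted: cejopru
Same letters? cdeopru != cejopru
Anagram = No


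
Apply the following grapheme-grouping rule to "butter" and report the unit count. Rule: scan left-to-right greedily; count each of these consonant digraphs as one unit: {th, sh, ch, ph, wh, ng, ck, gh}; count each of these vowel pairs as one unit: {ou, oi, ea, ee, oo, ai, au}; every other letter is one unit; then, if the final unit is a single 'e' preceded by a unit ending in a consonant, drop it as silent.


Word: "butter" (6 letters)
Left-to-right scan:
  1. 'b' (letter)
  2. 'u' (letter)
  3. 't' (letter)
  4. 't' (letter)
  5. 'e' (letter)
  6. 'r' (letter)
Units from scan: 6
Sound units = 6 units


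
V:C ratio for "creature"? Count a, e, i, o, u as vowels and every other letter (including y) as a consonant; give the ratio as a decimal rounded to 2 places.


Word: "creature"
Vowels (a,e,i,o,u): 4
Consonants: 4
Ratio = 4/4
= 1.00


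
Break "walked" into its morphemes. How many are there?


Word: "walked"
Morphemes: walk | -ed
Each morpheme carries meaning
= 2 morphemes


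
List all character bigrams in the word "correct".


Word: "correct" (length 7)
Number of bigrams = 7 - 2 + 1 = 6
  Position 0: "co"
  Position 1: "or"
  Position 2: "rr"
  Position 3: "re"
  Position 4: "ec"
  Position 5: "ct"
Bigrams = "co", "or", "rr", "re", "ec", "ct"


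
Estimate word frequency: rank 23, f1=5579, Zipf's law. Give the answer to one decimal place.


Zipf's law: f(r) = f(1) / r
f(1) = 5579
f(23) = 5579 / 23
= 242.6 occurrences


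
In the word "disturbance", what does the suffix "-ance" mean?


Suffix: -ance
Example: disturbance = disturb + -ance
Meaning = state of


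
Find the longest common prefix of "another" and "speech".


Word 1: "another"
Word 2: "speech"
Comparing from start:
  Pos 0: 'a' != 's' (stop)
LCP = "" (length 0)


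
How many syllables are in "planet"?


Word: "planet"
Syllable breakdown: plan-et
Counting: 2 parts
= 2 syllables


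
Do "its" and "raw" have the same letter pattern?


Pattern of "its": [0, 1, 2]
Pattern of "raw": [0, 1, 2]
Patterns match
Same pattern = Yes


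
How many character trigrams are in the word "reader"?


Word: "reader" (length 6)
Number of 3-grams = length - 3 + 1 = 6 - 3 + 1
= 4


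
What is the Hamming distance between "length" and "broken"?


Comparing character by character (same length = 6):
  Pos 0: 'l' vs 'b' !=
  Pos 1: 'e' vs 'r' !=
  Pos 2: 'n' vs 'o' !=
  Pos 3: 'g' vs 'k' !=
  Pos 4: 't' vs 'e' !=
  Pos 5: 'h' vs 'n' !=
Hamming distance = 6


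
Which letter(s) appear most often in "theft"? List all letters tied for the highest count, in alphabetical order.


Word: "theft"
Letter counts:
  'e': 1
  'f': 1
  'h': 1
  't': 2
Maximum count = 2
Most frequent = 't' (2 times each)


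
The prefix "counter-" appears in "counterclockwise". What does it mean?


Prefix: counter-
Example: counterclockwise (counter- + clockwise)
Meaning = against / opposite


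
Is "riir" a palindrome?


Word: "riir"
Reversed: "riir"
Forward == Backward? riir == riir
Palindrome = Yes


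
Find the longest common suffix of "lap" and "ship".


Word 1: "lap"
Word 2: "ship"
Comparing from end:
  Pos -1: 'p' == 'p'
  Pos -2: 'a' != 'i' (stop)
LCS = "p" (length 1)


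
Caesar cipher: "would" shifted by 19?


Word: "would"
Shift: 19
Each letter → (letter + shift) mod 26:
  'w' (22) + 19 = 15 → 'p'
  'o' (14) + 19 = 7 → 'h'
  'u' (20) + 19 = 13 → 'n'
  'l' (11) + 19 = 4 → 'e'
  'd' (3) + 19 = 22 → 'w'
Result = "phnew"


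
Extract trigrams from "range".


Word: "range" (length 5)
Number of trigrams = 5 - 3 + 1 = 3
  Position 0: "ran"
  Position 1: "ang"
  Position 2: "nge"
Trigrams = "ran", "ang", "nge"


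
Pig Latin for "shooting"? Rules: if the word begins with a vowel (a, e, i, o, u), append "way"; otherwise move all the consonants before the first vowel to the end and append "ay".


Word: "shooting"
Starts with consonant(s) → move to end, add 'ay'
Consonant cluster: "sh"
Pig Latin = "ootingshay"


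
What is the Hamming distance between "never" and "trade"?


Comparing character by character (same length = 5):
  Pos 0: 'n' vs 't' !=
  Pos 1: 'e' vs 'r' !=
  Pos 2: 'v' vs 'a' !=
  Pos 3: 'e' vs 'd' !=
  Pos 4: 'r' vs 'e' !=
Hamming distance = 5


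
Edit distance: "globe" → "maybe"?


Word 1: "globe" (length 5)
Word 2: "maybe" (length 5)
One optimal edit sequence (insert/delete/substitute each cost 1):
  1. substitute 'g' -> 'm'  (+1)
  2. substitute 'l' -> 'a'  (+1)
  3. substitute 'o' -> 'y'  (+1)
  4. keep 'b'
  5. keep 'e'
Total edit operations: 3
Edit distance = 3


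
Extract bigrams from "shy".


Word: "shy" (length 3)
Number of bigrams = 3 - 2 + 1 = 2
  Position 0: "sh"
  Position 1: "hy"
Bigrams = "sh", "hy"


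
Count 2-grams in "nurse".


Word: "nurse" (length 5)
Number of 2-grams = length - 2 + 1 = 5 - 2 + 1
= 4


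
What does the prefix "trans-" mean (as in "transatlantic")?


Prefix: trans-
Example: transatlantic (trans- + atlantic)
Meaning = across


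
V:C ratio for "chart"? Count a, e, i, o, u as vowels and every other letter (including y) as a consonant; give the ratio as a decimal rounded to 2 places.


Word: "chart"
Vowels (a,e,i,o,u): 1
Consonants: 4
Ratio = 1/4
= 0.25


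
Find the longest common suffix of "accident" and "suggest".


Word 1: "accident"
Word 2: "suggest"
Comparing from end:
  Pos -1: 't' == 't'
  Pos -2: 'n' != 's' (stop)
LCS = "t" (length 1)


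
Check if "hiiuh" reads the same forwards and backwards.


Word: "hiiuh"
Reversed: "huiih"
Forward == Backward? hiiuh != huiih
Palindrome = No


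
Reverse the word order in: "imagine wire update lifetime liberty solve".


Original: "imagine wire update lifetime liberty solve"
Words (1..n): imagine | wire | update | lifetime | liberty | solve
Reversed (n..1): solve | liberty | lifetime | update | wire | imagine
Result = "solve liberty lifetime update wire imagine"


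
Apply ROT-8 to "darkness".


Word: "darkness"
Shift: 8
Each letter → (letter + shift) mod 26:
  'd' (3) + 8 = 11 → 'l'
  'a' (0) + 8 = 8 → 'i'
  'r' (17) + 8 = 25 → 'z'
  'k' (10) + 8 = 18 → 's'
  'n' (13) + 8 = 21 → 'v'
  'e' (4) + 8 = 12 → 'm'
  's' (18) + 8 = 0 → 'a'
  's' (18) + 8 = 0 → 'a'
Result = "lizsvmaa"


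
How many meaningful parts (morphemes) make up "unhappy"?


Word: "unhappy"
Morphemes: un- / happy
Each morpheme carries meaning
= 2 morphemes


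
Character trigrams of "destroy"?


Word: "destroy" (length 7)
Number of trigrams = 7 - 3 + 1 = 5
  Position 0: "des"
  Position 1: "est"
  Position 2: "str"
  Position 3: "tro"
  Position 4: "roy"
Trigrams = "des", "est", "str", "tro", "roy"


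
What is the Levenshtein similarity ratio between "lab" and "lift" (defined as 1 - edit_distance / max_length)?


Word 1: "lab" (length 3)
Word 2: "lift" (length 4)
One optimal edit sequence:
  1. keep 'l'
  2. insert 'i'  (+1)
  3. substitute 'a' -> 'f'  (+1)
  4. substitute 'b' -> 't'  (+1)
Edit distance = 3
Max length = max(3, 4) = 4
Similarity = 1 - 3/4
= 0.2500


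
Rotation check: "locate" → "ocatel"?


Word: "locate", Candidate: "ocatel"
Method: check if candidate is substring of word+word
"locatelocate" contains "ocatel"? Yes
Is rotation = Yes


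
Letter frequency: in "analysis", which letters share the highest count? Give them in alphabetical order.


Word: "analysis"
Letter counts:
  'a': 2
  'i': 1
  'l': 1
  'n': 1
  's': 2
  'y': 1
Maximum count = 2
Most frequent = 'a', 's' (2 times each)


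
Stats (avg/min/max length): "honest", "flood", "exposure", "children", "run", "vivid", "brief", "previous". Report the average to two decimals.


Lengths: "honest"=6, "flood"=5, "exposure"=8, "children"=8, "run"=3, "vivid"=5, "brief"=5, "previous"=8
Sum = 48, Count = 8
Average = 48/8 = 6.00
= avg=6.00, min=3, max=8


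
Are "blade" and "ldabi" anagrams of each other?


Word 1: "blade" → sorted: abdel
Word 2: "ldabi" → sorted: abdil
Same letters? abdel != abdil
Anagram = No


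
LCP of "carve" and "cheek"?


Word 1: "carve"
Word 2: "cheek"
Comparing from start:
  Pos 0: 'c' == 'c'
  Pos 1: 'a' != 'h' (stop)
LCP = "c" (length 1)


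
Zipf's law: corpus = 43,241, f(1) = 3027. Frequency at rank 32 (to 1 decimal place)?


Zipf's law: f(r) = f(1) / r
f(1) = 3027
f(32) = 3027 / 32
= 94.6 occurrences


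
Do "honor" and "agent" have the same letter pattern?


Pattern of "honor": [0, 1, 2, 1, 3]
Pattern of "agent": [0, 1, 2, 3, 4]
Patterns do not match
Same pattern = No


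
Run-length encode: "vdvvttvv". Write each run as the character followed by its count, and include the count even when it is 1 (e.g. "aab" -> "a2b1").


String: "vdvvttvv"
Scanning for consecutive runs:
  'v' x 1
  'd' x 1
  'v' x 2
  't' x 2
  'v' x 2
RLE = "v1d1v2t2v2"


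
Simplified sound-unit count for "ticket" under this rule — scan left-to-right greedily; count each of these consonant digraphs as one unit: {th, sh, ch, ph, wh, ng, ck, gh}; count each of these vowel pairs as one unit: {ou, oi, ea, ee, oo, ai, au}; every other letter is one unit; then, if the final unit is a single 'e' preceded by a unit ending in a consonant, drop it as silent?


Word: "ticket" (6 letters)
Left-to-right scan:
  [1] 't' (letter)
  [2] 'i' (letter)
  [3] 'ck' (digraph)
  [4] 'e' (letter)
  [5] 't' (letter)
Units from scan: 5
Sound units = 5 units


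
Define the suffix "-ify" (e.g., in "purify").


Suffix: -ify
Example: purify = pure + -ify, with a spelling change
Meaning = to make


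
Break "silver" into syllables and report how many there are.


Word: "silver"
Syllable breakdown: sil-ver
Counting: 2 parts
= 2 syllables


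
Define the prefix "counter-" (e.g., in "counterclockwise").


Prefix: counter-
Example: counterclockwise = counter- + clockwise
Meaning = against / opposite


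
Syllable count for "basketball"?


Word: "basketball"
Syllable breakdown: bas · ket · ball
Counting: 3 parts
= 3 syllables


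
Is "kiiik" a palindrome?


Word: "kiiik"
Reversed: "kiiik"
Forward == Backward? kiiik == kiiik
Palindrome = Yes


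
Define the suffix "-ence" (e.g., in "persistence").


Suffix: -ence
Example: persistence (persist + -ence)
Meaning = state of


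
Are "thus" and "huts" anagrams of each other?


Word 1: "thus" → sorted: hstu
Word 2: "huts" → sorted: hstu
Same letters? hstu == hstu
Anagram = Yes


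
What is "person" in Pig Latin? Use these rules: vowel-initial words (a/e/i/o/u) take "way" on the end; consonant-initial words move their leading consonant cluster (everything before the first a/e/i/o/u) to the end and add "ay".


Word: "person"
Starts with consonant(s) → move to end, add 'ay'
Consonant cluster: "p"
Pig Latin = "ersonpay"


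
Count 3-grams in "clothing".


Word: "clothing" (length 8)
Number of 3-grams = length - 3 + 1 = 8 - 3 + 1
= 6


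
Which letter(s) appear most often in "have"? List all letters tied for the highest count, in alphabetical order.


Word: "have"
Letter counts:
  'a': 1
  'e': 1
  'h': 1
  'v': 1
Maximum count = 1
Most frequent = 'a', 'e', 'h', 'v' (1 time each)


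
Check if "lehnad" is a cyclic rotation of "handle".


Word: "handle", Candidate: "lehnad"
Method: check if candidate is substring of word+word
"handlehandle" contains "lehnad"? No
Is rotation = No


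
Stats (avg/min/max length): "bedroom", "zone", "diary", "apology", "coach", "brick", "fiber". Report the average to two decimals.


Lengths: "bedroom"=7, "zone"=4, "diary"=5, "apology"=7, "coach"=5, "brick"=5, "fiber"=5
Sum = 38, Count = 7
Average = 38/7 = 5.43
= avg=5.43, min=4, max=7


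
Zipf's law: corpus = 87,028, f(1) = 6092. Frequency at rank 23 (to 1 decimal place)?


Zipf's law: f(r) = f(1) / r
f(1) = 6092
f(23) = 6092 / 23
= 264.9 occurrences


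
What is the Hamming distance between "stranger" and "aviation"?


Comparing character by character (same length = 8):
  Pos 0: 's' vs 'a' !=
  Pos 1: 't' vs 'v' !=
  Pos 2: 'r' vs 'i' !=
  Pos 3: 'a' vs 'a' =
  Pos 4: 'n' vs 't' !=
  Pos 5: 'g' vs 'i' !=
  Pos 6: 'e' vs 'o' !=
  Pos 7: 'r' vs 'n' !=
Hamming distance = 7


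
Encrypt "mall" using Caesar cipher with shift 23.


Word: "mall"
Shift: 23
Each letter → (letter + shift) mod 26:
  'm' (12) + 23 = 9 → 'j'
  'a' (0) + 23 = 23 → 'x'
  'l' (11) + 23 = 8 → 'i'
  'l' (11) + 23 = 8 → 'i'
Result = "jxii"


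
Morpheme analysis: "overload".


Word: "overload"
Morphemes: over- / load
Each morpheme carries meaning
= 2 morphemes


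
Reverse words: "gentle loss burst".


Original: "gentle loss burst"
Words (1..n): gentle | loss | burst
Reversed (n..1): burst | loss | gentle
Result = "burst loss gentle"


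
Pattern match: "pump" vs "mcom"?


Pattern of "pump": [0, 1, 2, 0]
Pattern of "mcom": [0, 1, 2, 0]
Patterns match
Same pattern = Yes


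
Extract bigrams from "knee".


Word: "knee" (length 4)
Number of bigrams = 4 - 2 + 1 = 3
  Position 0: "kn"
  Position 1: "ne"
  Position 2: "ee"
Bigrams = "kn", "ne", "ee"


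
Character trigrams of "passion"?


Word: "passion" (length 7)
Number of trigrams = 7 - 3 + 1 = 5
  Position 0: "pas"
  Position 1: "ass"
  Position 2: "ssi"
  Position 3: "sio"
  Position 4: "ion"
Trigrams = "pas", "ass", "ssi", "sio", "ion"


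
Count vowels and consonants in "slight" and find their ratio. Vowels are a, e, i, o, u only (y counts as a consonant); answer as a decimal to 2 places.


Word: "slight"
Vowels (a,e,i,o,u): 1
Consonants: 5
Ratio = 1/5
= 0.20


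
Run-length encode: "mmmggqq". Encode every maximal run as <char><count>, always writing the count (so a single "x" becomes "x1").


String: "mmmggqq"
Scanning for consecutive runs:
  'm' x 3
  'g' x 2
  'q' x 2
RLE = "m3g2q2"


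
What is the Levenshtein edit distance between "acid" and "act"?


Word 1: "acid" (length 4)
Word 2: "act" (length 3)
One optimal edit sequence (insert/delete/substitute each cost 1):
  1. keep 'a'
  2. keep 'c'
  3. delete 'i'  (+1)
  4. substitute 'd' -> 't'  (+1)
Total edit operations: 2
Edit distance = 2
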